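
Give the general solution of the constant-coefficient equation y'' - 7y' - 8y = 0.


Characteristic equation: r² - 7r - 8 = 0.
Factor: (r - 8)(r + 1) = 0 ⇒ r = 8, -1 (distinct real).
General solution: y = C₁e^(8x) + C₂e^(-x).


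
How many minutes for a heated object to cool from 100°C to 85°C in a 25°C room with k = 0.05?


From T(t) = T_a + (T₀ - T_a)e^(-kt), set T(t) = 85:
(85 - 25) / (100 - 25) = e^(-0.05t), so t = -ln(0.800)/0.05 ≈ 4.5 minutes.


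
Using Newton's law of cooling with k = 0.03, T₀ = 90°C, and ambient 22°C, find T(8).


Newton's law: dT/dt = -k(T - T_a) has solution T(t) = T_a + (T₀ - T_a)e^(-kt).
Plug in T_a = 22, T₀ = 90, k = 0.03, t = 8: T(8) = 22 + (68)e^(-0.24) ≈ 75.5°C.


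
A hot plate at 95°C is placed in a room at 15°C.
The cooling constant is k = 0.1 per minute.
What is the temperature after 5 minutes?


Newton's law: dT/dt = -k(T - T_a) has solution T(t) = T_a + (T₀ - T_a)e^(-kt).
Plug in T_a = 15, T₀ = 95, k = 0.1, t = 5: T(5) = 15 + (80)e^(-0.50) ≈ 63.5°C.


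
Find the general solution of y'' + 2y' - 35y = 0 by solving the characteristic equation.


Characteristic equation: r² + 2r - 35 = 0.
Factor: (r + 7)(r - 5) = 0 ⇒ r = -7, 5 (distinct real).
General solution: y = C₁e^(-7x) + C₂e^(5x).


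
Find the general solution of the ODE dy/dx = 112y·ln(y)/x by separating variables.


Separate: dy/[y ln(y)] = 112 dx/x.
Substitute u = ln(y): du/u = 112 dx/x.
Integrate: ln|ln(y)| = 112ln|x| + C₀, hence ln(y) = C·x^112.


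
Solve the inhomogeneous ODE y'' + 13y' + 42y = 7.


Characteristic roots of r² + 13r + 42 = 0 are -7, -6.
y_h = C₁e^(-7x) + C₂e^(-6x).
Constant forcing; try y_p = A. Then 42A = 7 ⇒ A = 1/6.
General solution: y = C₁e^(-7x) + C₂e^(-6x) + 1/6.


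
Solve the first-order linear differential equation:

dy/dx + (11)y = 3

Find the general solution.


P(x) = 11, Q(x) = 3; integrating factor μ = e^(11x).
(μ y)' = 3e^(11x) ⇒ μ y = (3/11)e^(11x) + C.
Divide by μ: y = 3/11 + Ce^(-11x).


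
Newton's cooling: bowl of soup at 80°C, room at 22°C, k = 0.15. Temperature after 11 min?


Newton's law: dT/dt = -k(T - T_a) has solution T(t) = T_a + (T₀ - T_a)e^(-kt).
Plug in T_a = 22, T₀ = 80, k = 0.15, t = 11: T(11) = 22 + (58)e^(-1.65) ≈ 33.1°C.


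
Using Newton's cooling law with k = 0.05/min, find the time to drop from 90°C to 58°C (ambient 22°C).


From T(t) = T_a + (T₀ - T_a)e^(-kt), set T(t) = 58:
(58 - 22) / (90 - 22) = e^(-0.05t), so t = -ln(0.529)/0.05 ≈ 12.7 minutes.


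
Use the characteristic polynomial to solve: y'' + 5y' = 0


Characteristic equation: r² + 5r = 0.
Factor: (r + 5)(r - 0) = 0 ⇒ r = -5, 0 (distinct real).
General solution: y = C₁e^(-5x) + C₂.


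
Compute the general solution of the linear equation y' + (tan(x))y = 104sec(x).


P(x) = tan(x) ⇒ μ = e^(∫tan(x)dx) = sec(x).
(sec(x) y)' = 104sec²(x) ⇒ sec(x) y = 104tan(x) + C.
Multiply by cos(x): y = 104sin(x) + C·cos(x).


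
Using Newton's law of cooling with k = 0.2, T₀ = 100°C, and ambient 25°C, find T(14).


Newton's law: dT/dt = -k(T - T_a) has solution T(t) = T_a + (T₀ - T_a)e^(-kt).
Plug in T_a = 25, T₀ = 100, k = 0.2, t = 14: T(14) = 25 + (75)e^(-2.80) ≈ 29.6°C.


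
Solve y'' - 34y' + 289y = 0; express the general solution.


Characteristic equation: r² - 34r + 289 = 0, i.e. (r - 17)² = 0.
Repeated root r = 17; include an x factor for the second linearly independent solution.
General solution: y = (C₁ + C₂x)e^(17x).


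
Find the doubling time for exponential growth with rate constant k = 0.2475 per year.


Exponential growth: P(t) = P₀ e^(0.2475t). Set P(t)/P₀ = 2: e^(0.2475t) = 2.
Solve: t = ln(2)/0.2475 ≈ 2.80 years.


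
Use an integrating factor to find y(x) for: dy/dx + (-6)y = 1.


P(x) = -6 ⇒ μ = e^(-6x).
(μ y)' = e^(-6x) ⇒ μ y = -(1/6)e^(-6x) + C.
Divide by μ: y = -1/6 + Ce^(6x).


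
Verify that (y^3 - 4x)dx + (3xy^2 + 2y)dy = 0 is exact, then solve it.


Check exactness: ∂M/∂y = 3y^2 and ∂N/∂x = 3y^2; equal, so the equation is exact.
Integrate M with respect to x (treating y as constant): ∫M dx = xy^3 - 2x^2 + h(y).
Differentiate w.r.t. y and set equal to N: the x-dependent terms already match, leaving h'(y) = 2y. Integrate: h(y) = y^2.
So F(x,y) = xy^3 + y^2 - 2x^2.
General solution: xy^3 + y^2 - 2x^2 = C.


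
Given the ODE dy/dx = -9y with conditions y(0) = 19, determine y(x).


General solution of y' = -9y is y = Ce^(-9x).
Apply y(0) = 19: C = 19.
Particular solution: y = 19e^(-9x).


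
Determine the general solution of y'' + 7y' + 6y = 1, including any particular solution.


Characteristic roots of r² + 7r + 6 = 0 are -1, -6.
y_h = C₁e^(-x) + C₂e^(-6x).
Constant forcing; try y_p = A. Then 6A = 1 ⇒ A = 1/6.
General solution: y = C₁e^(-x) + C₂e^(-6x) + 1/6.


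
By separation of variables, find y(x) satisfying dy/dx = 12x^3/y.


Separate variables: y dy = 12x^3 dx.
Integrate both sides: y²/2 = 3x^4 + C₀.
Multiply by 2: y² = 6x^4 + C.


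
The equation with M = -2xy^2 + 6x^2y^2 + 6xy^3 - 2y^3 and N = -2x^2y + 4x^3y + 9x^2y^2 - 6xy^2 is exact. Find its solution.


Check exactness: ∂M/∂y = -4xy + 12x^2y + 18xy^2 - 6y^2 and ∂N/∂x = -4xy + 12x^2y + 18xy^2 - 6y^2; equal, so the equation is exact.
Integrate M with respect to x (treating y as constant): ∫M dx = -x^2y^2 + 2x^3y^2 + 3x^2y^3 - 2xy^3 + h(y).
Differentiate w.r.t. y and set equal to N: all terms match, so h'(y) = 0 and h is a constant absorbed into C.
General solution: -x^2y^2 + 2x^3y^2 + 3x^2y^3 - 2xy^3 = C.


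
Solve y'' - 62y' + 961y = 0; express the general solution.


Characteristic equation: r² - 62r + 961 = 0, i.e. (r - 31)² = 0.
Repeated root r = 31; include an x factor for the second linearly independent solution.
General solution: y = (C₁ + C₂x)e^(31x).


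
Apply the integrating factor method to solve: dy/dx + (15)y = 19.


P(x) = 15, Q(x) = 19; integrating factor μ = e^(15x).
(μ y)' = 19e^(15x) ⇒ μ y = (19/15)e^(15x) + C.
Divide by μ: y = 19/15 + Ce^(-15x).


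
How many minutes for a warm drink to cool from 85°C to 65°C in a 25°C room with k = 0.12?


From T(t) = T_a + (T₀ - T_a)e^(-kt), set T(t) = 65:
(65 - 25) / (85 - 25) = e^(-0.12t), so t = -ln(0.667)/0.12 ≈ 3.4 minutes.


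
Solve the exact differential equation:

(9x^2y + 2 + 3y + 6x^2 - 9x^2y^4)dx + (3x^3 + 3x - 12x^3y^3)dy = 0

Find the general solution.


Check exactness: ∂M/∂y = 9x^2 + 3 - 36x^2y^3 and ∂N/∂x = 9x^2 + 3 - 36x^2y^3; equal, so the equation is exact.
Integrate M with respect to x (treating y as constant): ∫M dx = 3x^3y + 2x + 3xy + 2x^3 - 3x^3y^4 + h(y).
Differentiate w.r.t. y and set equal to N: all terms match, so h'(y) = 0 and h is a constant absorbed into C.
General solution: 3x^3y + 2x + 3xy + 2x^3 - 3x^3y^4 = C.


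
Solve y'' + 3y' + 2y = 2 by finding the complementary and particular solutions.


Characteristic roots of r² + 3r + 2 = 0 are -1, -2.
y_h = C₁e^(-x) + C₂e^(-2x).
Constant forcing; try y_p = A. Then 2A = 2 ⇒ A = 1.
General solution: y = C₁e^(-x) + C₂e^(-2x) + 1.


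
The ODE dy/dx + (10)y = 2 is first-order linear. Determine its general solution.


P(x) = 10, Q(x) = 2; integrating factor μ = e^(10x).
(μ y)' = 2e^(10x) ⇒ μ y = (1/5)e^(10x) + C.
Divide by μ: y = 1/5 + Ce^(-10x).


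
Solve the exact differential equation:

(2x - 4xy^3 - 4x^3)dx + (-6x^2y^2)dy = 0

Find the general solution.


Check exactness: ∂M/∂y = -12xy^2 and ∂N/∂x = -12xy^2; equal, so the equation is exact.
Integrate M with respect to x (treating y as constant): ∫M dx = x^2 - 2x^2y^3 - x^4 + h(y).
Differentiate w.r.t. y and set equal to N: all terms match, so h'(y) = 0 and h is a constant absorbed into C.
General solution: x^2 - 2x^2y^3 - x^4 = C.


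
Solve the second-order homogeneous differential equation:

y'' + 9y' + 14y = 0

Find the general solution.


Characteristic equation: r² + 9r + 14 = 0.
Factor: (r + 2)(r + 7) = 0 ⇒ r = -2, -7 (distinct real).
General solution: y = C₁e^(-2x) + C₂e^(-7x).


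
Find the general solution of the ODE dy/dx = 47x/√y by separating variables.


Separate: √y dy = 47x dx.
Integrate: (2/3)y^(3/2) = (47/2)x² + C.


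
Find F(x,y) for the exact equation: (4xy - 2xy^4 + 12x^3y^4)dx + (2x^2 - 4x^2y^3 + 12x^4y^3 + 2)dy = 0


Check exactness: ∂M/∂y = 4x - 8xy^3 + 48x^3y^3 and ∂N/∂x = 4x - 8xy^3 + 48x^3y^3; equal, so the equation is exact.
Integrate M with respect to x (treating y as constant): ∫M dx = 2x^2y - x^2y^4 + 3x^4y^4 + h(y).
Differentiate w.r.t. y and set equal to N: the x-dependent terms already match, leaving h'(y) = 2. Integrate: h(y) = 2y.
So F(x,y) = 2x^2y - x^2y^4 + 3x^4y^4 + 2y.
General solution: 2x^2y - x^2y^4 + 3x^4y^4 + 2y = C.


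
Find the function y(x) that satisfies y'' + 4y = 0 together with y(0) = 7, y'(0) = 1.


Characteristic roots of r² + 4 = 0 are ±2i, so y = C₁cos(2x) + C₂sin(2x).
Apply y(0) = 7: C₁ = 7. Differentiate and apply y'(0) = 1: 2·C₂ = 1, so C₂ = 1/2.
Particular solution: y = 7cos(2x) + (1/2)sin(2x).


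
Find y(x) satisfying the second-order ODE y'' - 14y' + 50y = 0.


Characteristic equation: r² - 14r + 50 = 0.
Discriminant is negative; roots r = 7 ± 1i (complex conjugate pair).
General solution uses e^(α x)(C₁ cos(β x) + C₂ sin(β x)): y = e^(7x)(C₁cos(x) + C₂sin(x)).


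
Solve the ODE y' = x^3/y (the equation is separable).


Separate variables: y dy = x^3 dx.
Integrate both sides: y²/2 = (1/4)x^4 + C₀.
Multiply by 2: y² = (1/2)x^4 + C.


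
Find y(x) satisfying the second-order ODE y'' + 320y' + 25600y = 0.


Characteristic equation: r² + 320r + 25600 = 0, i.e. (r + 160)² = 0.
Repeated root r = -160; include an x factor for the second linearly independent solution.
General solution: y = (C₁ + C₂x)e^(-160x).


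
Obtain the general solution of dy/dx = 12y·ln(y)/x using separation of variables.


Separate: dy/[y ln(y)] = 12 dx/x.
Substitute u = ln(y): du/u = 12 dx/x.
Integrate: ln|ln(y)| = 12ln|x| + C₀, hence ln(y) = C·x^12.


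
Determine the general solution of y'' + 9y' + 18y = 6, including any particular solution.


Characteristic roots of r² + 9r + 18 = 0 are -3, -6.
y_h = C₁e^(-3x) + C₂e^(-6x).
Constant forcing; try y_p = A. Then 18A = 6 ⇒ A = 1/3.
General solution: y = C₁e^(-3x) + C₂e^(-6x) + 1/3.


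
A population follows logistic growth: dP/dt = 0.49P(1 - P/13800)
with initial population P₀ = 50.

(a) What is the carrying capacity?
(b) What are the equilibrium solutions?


Logistic ODE dP/dt = 0.49P(1 - P/13800) has equilibria where dP/dt = 0, i.e. P = 0 or P = 13800.
The coefficient (1 - P/K) = 0 when P = K, identifying K = 13800 as the carrying capacity.
(a) K = 13800; (b) equilibria P = 0 and P = 13800.


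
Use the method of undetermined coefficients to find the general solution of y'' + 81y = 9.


Homogeneous part: r² + 81 = 0 ⇒ r = ±9i, so y_h = C₁cos(9x) + C₂sin(9x).
Try constant y_p = A; plug in: 81A = 9 ⇒ A = 1/9.
General solution: y = C₁cos(9x) + C₂sin(9x) + 1/9.


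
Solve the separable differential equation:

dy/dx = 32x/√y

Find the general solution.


Separate: √y dy = 32x dx.
Integrate: (2/3)y^(3/2) = 16x² + C.


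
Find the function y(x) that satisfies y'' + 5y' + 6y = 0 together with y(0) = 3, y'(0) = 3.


Characteristic roots of r² + 5r + 6 = 0 are -2, -3.
General solution y = c₁ e^(-2x) + c₂ e^(-3x).
Apply y(0) = 3: c₁ + c₂ = 3. Apply y'(0) = 3: -2 c₁ - 3 c₂ = 3.
Solve: c₁ = 12, c₂ = -9.
Particular solution: y = 12e^(-2x) - 9e^(-3x).


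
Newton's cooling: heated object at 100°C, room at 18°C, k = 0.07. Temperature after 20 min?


Newton's law: dT/dt = -k(T - T_a) has solution T(t) = T_a + (T₀ - T_a)e^(-kt).
Plug in T_a = 18, T₀ = 100, k = 0.07, t = 20: T(20) = 18 + (82)e^(-1.40) ≈ 38.2°C.


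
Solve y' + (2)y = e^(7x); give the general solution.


P(x) = 2 ⇒ μ = e^(2x).
(μ y)' = e^(9x) ⇒ μ y = e^(9x)/9 + C.
Divide by μ: y = (1/9)e^(7x) + Ce^(-2x).


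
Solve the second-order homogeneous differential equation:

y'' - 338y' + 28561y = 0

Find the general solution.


Characteristic equation: r² - 338r + 28561 = 0, i.e. (r - 169)² = 0.
Repeated root r = 169; include an x factor for the second linearly independent solution.
General solution: y = (C₁ + C₂x)e^(169x).


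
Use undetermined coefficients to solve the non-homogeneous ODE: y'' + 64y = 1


Homogeneous part: r² + 64 = 0 ⇒ r = ±8i, so y_h = C₁cos(8x) + C₂sin(8x).
Try constant y_p = A; plug in: 64A = 1 ⇒ A = 1/64.
General solution: y = C₁cos(8x) + C₂sin(8x) + 1/64.


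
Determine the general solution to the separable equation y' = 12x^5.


Integrate both sides with respect to x: y = ∫ 12x^5 dx = 2x^6 + C.


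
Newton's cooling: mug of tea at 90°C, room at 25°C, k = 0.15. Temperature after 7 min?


Newton's law: dT/dt = -k(T - T_a) has solution T(t) = T_a + (T₀ - T_a)e^(-kt).
Plug in T_a = 25, T₀ = 90, k = 0.15, t = 7: T(7) = 25 + (65)e^(-1.05) ≈ 47.7°C.


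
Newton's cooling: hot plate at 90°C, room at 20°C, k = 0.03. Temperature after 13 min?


Newton's law: dT/dt = -k(T - T_a) has solution T(t) = T_a + (T₀ - T_a)e^(-kt).
Plug in T_a = 20, T₀ = 90, k = 0.03, t = 13: T(13) = 20 + (70)e^(-0.39) ≈ 67.4°C.


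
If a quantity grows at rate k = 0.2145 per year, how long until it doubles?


Exponential growth: P(t) = P₀ e^(0.2145t). Set P(t)/P₀ = 2: e^(0.2145t) = 2.
Solve: t = ln(2)/0.2145 ≈ 3.23 years.


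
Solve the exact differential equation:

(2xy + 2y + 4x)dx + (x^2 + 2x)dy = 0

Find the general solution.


Check exactness: ∂M/∂y = 2x + 2 and ∂N/∂x = 2x + 2; equal, so the equation is exact.
Integrate M with respect to x (treating y as constant): ∫M dx = x^2y + 2xy + 2x^2 + h(y).
Differentiate w.r.t. y and set equal to N: all terms match, so h'(y) = 0 and h is a constant absorbed into C.
General solution: x^2y + 2xy + 2x^2 = C.


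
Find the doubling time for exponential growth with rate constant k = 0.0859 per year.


Exponential growth: P(t) = P₀ e^(0.0859t). Set P(t)/P₀ = 2: e^(0.0859t) = 2.
Solve: t = ln(2)/0.0859 ≈ 8.07 years.


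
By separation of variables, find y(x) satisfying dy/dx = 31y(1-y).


Separate: dy/[y(1-y)] = 31 dx.
Partial fractions: 1/[y(1-y)] = 1/y + 1/(1-y).
Integrate: ln|y/(1-y)| = 31x + C₀.
Solve for y: y = 1/(1 + Ce^(-31x)).


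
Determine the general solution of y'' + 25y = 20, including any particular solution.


Homogeneous part: r² + 25 = 0 ⇒ r = ±5i, so y_h = C₁cos(5x) + C₂sin(5x).
Try constant y_p = A; plug in: 25A = 20 ⇒ A = 4/5.
General solution: y = C₁cos(5x) + C₂sin(5x) + 4/5.


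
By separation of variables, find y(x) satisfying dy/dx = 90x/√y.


Separate: √y dy = 90x dx.
Integrate: (2/3)y^(3/2) = 45x² + C.


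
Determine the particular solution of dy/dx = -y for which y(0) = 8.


General solution of y' = -y is y = Ce^(-x).
Apply y(0) = 8: C = 8.
Particular solution: y = 8e^(-x).


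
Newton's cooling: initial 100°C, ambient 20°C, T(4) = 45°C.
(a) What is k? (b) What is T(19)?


Newton's law: T(t) = T_a + (T₀ - T_a)e^(-kt).
(a) Use T(4) = 45: (45 - 20)/(100 - 20) = e^(-k·4), so k = -ln(0.312)/4 ≈ 0.2908.
(b) Apply k to t = 19: T(19) = 20 + (80)e^(-5.525) ≈ 20.3°C.


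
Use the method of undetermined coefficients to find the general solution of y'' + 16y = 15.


Homogeneous part: r² + 16 = 0 ⇒ r = ±4i, so y_h = C₁cos(4x) + C₂sin(4x).
Try constant y_p = A; plug in: 16A = 15 ⇒ A = 15/16.
General solution: y = C₁cos(4x) + C₂sin(4x) + 15/16.


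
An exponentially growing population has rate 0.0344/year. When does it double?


Exponential growth: P(t) = P₀ e^(0.0344t). Set P(t)/P₀ = 2: e^(0.0344t) = 2.
Solve: t = ln(2)/0.0344 ≈ 20.15 years.


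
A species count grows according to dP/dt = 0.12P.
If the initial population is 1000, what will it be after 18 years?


The ODE dP/dt = 0.12P has solution P(t) = P(0)e^(0.12t).
Substitute P(0) = 1000 and t = 18: P(18) = 1000 e^(2.16) ≈ 8671.


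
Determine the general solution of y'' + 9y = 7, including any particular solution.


Homogeneous part: r² + 9 = 0 ⇒ r = ±3i, so y_h = C₁cos(3x) + C₂sin(3x).
Try constant y_p = A; plug in: 9A = 7 ⇒ A = 7/9.
General solution: y = C₁cos(3x) + C₂sin(3x) + 7/9.


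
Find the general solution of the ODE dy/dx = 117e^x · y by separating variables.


Separate variables: dy/y = 117e^x dx.
Integrate: ln|y| = 117e^x + C₀.
Exponentiate: y = Ce^(117e^x).


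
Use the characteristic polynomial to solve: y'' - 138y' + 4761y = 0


Characteristic equation: r² - 138r + 4761 = 0, i.e. (r - 69)² = 0.
Repeated root r = 69; include an x factor for the second linearly independent solution.
General solution: y = (C₁ + C₂x)e^(69x).


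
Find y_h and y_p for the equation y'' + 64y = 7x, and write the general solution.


Homogeneous: r² + 64 = 0 ⇒ r = ±8i, y_h = C₁cos(8x) + C₂sin(8x).
Polynomial forcing; try y_p = Ax + B. Then y_p'' + 64 y_p = 64(Ax + B) = 7x, so B = 0 and A = 7/64.
General solution: y = C₁cos(8x) + C₂sin(8x) + (7/64)x.


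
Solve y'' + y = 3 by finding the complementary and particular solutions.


Homogeneous part: r² + 1 = 0 ⇒ r = ±1i, so y_h = C₁cos(x) + C₂sin(x).
Try constant y_p = A; plug in: 1A = 3 ⇒ A = 3.
General solution: y = C₁cos(x) + C₂sin(x) + 3.


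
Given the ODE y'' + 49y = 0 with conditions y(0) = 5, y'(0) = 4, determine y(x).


Characteristic roots of r² + 49 = 0 are ±7i, so y = C₁cos(7x) + C₂sin(7x).
Apply y(0) = 5: C₁ = 5. Differentiate and apply y'(0) = 4: 7·C₂ = 4, so C₂ = 4/7.
Particular solution: y = 5cos(7x) + (4/7)sin(7x).


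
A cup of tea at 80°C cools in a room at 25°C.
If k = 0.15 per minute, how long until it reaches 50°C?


From T(t) = T_a + (T₀ - T_a)e^(-kt), set T(t) = 50:
(50 - 25) / (80 - 25) = e^(-0.15t), so t = -ln(0.455)/0.15 ≈ 5.3 minutes.


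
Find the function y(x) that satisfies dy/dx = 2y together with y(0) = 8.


General solution of y' = 2y is y = Ce^(2x).
Apply y(0) = 8: C = 8.
Particular solution: y = 8e^(2x).


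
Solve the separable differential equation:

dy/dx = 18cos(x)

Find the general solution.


g(y) = 1, so integrate directly: y = ∫ 18cos(x) dx = 18sin(x) + C.


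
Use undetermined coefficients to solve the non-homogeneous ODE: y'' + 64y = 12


Homogeneous part: r² + 64 = 0 ⇒ r = ±8i, so y_h = C₁cos(8x) + C₂sin(8x).
Try constant y_p = A; plug in: 64A = 12 ⇒ A = 3/16.
General solution: y = C₁cos(8x) + C₂sin(8x) + 3/16.


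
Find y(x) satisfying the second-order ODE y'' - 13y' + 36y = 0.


Characteristic equation: r² - 13r + 36 = 0.
Factor: (r - 9)(r - 4) = 0 ⇒ r = 9, 4 (distinct real).
General solution: y = C₁e^(9x) + C₂e^(4x).


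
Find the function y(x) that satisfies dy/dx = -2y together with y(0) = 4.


General solution of y' = -2y is y = Ce^(-2x).
Apply y(0) = 4: C = 4.
Particular solution: y = 4e^(-2x).


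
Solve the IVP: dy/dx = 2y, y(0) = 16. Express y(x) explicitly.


General solution of y' = 2y is y = Ce^(2x).
Apply y(0) = 16: C = 16.
Particular solution: y = 16e^(2x).


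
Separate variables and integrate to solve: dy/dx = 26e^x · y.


Separate variables: dy/y = 26e^x dx.
Integrate: ln|y| = 26e^x + C₀.
Exponentiate: y = Ce^(26e^x).


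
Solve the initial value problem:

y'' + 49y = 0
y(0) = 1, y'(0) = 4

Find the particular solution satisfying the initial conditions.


Characteristic roots of r² + 49 = 0 are ±7i, so y = C₁cos(7x) + C₂sin(7x).
Apply y(0) = 1: C₁ = 1. Differentiate and apply y'(0) = 4: 7·C₂ = 4, so C₂ = 4/7.
Particular solution: y = cos(7x) + (4/7)sin(7x).


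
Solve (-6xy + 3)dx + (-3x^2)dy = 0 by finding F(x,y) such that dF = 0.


Check exactness: ∂M/∂y = -6x and ∂N/∂x = -6x; equal, so the equation is exact.
Integrate M with respect to x (treating y as constant): ∫M dx = -3x^2y + 3x + h(y).
Differentiate w.r.t. y and set equal to N: all terms match, so h'(y) = 0 and h is a constant absorbed into C.
General solution: -3x^2y + 3x = C.


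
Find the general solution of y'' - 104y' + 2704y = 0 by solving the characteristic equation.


Characteristic equation: r² - 104r + 2704 = 0, i.e. (r - 52)² = 0.
Repeated root r = 52; include an x factor for the second linearly independent solution.
General solution: y = (C₁ + C₂x)e^(52x).


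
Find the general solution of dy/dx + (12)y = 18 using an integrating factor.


P(x) = 12, Q(x) = 18; integrating factor μ = e^(12x).
(μ y)' = 18e^(12x) ⇒ μ y = (3/2)e^(12x) + C.
Divide by μ: y = 3/2 + Ce^(-12x).


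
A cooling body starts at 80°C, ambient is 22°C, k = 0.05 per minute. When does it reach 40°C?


From T(t) = T_a + (T₀ - T_a)e^(-kt), set T(t) = 40:
(40 - 22) / (80 - 22) = e^(-0.05t), so t = -ln(0.310)/0.05 ≈ 23.4 minutes.


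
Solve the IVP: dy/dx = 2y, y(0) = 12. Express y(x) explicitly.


General solution of y' = 2y is y = Ce^(2x).
Apply y(0) = 12: C = 12.
Particular solution: y = 12e^(2x).


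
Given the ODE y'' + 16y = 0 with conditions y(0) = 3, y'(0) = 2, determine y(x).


Characteristic roots of r² + 16 = 0 are ±4i, so y = C₁cos(4x) + C₂sin(4x).
Apply y(0) = 3: C₁ = 3. Differentiate and apply y'(0) = 2: 4·C₂ = 2, so C₂ = 1/2.
Particular solution: y = 3cos(4x) + (1/2)sin(4x).


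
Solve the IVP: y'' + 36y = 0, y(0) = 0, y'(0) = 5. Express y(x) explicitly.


Characteristic roots of r² + 36 = 0 are ±6i, so y = C₁cos(6x) + C₂sin(6x).
Apply y(0) = 0: C₁ = 0. Differentiate and apply y'(0) = 5: 6·C₂ = 5, so C₂ = 5/6.
Particular solution: y = (5/6)sin(6x).


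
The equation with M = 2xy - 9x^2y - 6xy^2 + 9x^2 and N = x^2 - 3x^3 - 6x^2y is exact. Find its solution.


Check exactness: ∂M/∂y = 2x - 9x^2 - 12xy and ∂N/∂x = 2x - 9x^2 - 12xy; equal, so the equation is exact.
Integrate M with respect to x (treating y as constant): ∫M dx = x^2y - 3x^3y - 3x^2y^2 + 3x^3 + h(y).
Differentiate w.r.t. y and set equal to N: all terms match, so h'(y) = 0 and h is a constant absorbed into C.
General solution: x^2y - 3x^3y - 3x^2y^2 + 3x^3 = C.


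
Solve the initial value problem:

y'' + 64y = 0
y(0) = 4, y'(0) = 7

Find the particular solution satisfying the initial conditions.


Characteristic roots of r² + 64 = 0 are ±8i, so y = C₁cos(8x) + C₂sin(8x).
Apply y(0) = 4: C₁ = 4. Differentiate and apply y'(0) = 7: 8·C₂ = 7, so C₂ = 7/8.
Particular solution: y = 4cos(8x) + (7/8)sin(8x).


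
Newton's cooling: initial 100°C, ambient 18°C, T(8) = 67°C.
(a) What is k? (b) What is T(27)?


Newton's law: T(t) = T_a + (T₀ - T_a)e^(-kt).
(a) Use T(8) = 67: (67 - 18)/(100 - 18) = e^(-k·8), so k = -ln(0.598)/8 ≈ 0.0644.
(b) Apply k to t = 27: T(27) = 18 + (82)e^(-1.738) ≈ 32.4°C.


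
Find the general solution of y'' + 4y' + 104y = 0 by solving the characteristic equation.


Characteristic equation: r² + 4r + 104 = 0.
Discriminant is negative; roots r = -2 ± 10i (complex conjugate pair).
General solution uses e^(α x)(C₁ cos(β x) + C₂ sin(β x)): y = e^(-2x)(C₁cos(10x) + C₂sin(10x)).


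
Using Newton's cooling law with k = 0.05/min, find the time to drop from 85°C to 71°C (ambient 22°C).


From T(t) = T_a + (T₀ - T_a)e^(-kt), set T(t) = 71:
(71 - 22) / (85 - 22) = e^(-0.05t), so t = -ln(0.778)/0.05 ≈ 5.0 minutes.


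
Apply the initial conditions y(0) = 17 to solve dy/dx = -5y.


General solution of y' = -5y is y = Ce^(-5x).
Apply y(0) = 17: C = 17.
Particular solution: y = 17e^(-5x).


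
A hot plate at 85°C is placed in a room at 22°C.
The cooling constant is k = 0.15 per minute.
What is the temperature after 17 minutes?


Newton's law: dT/dt = -k(T - T_a) has solution T(t) = T_a + (T₀ - T_a)e^(-kt).
Plug in T_a = 22, T₀ = 85, k = 0.15, t = 17: T(17) = 22 + (63)e^(-2.55) ≈ 26.9°C.


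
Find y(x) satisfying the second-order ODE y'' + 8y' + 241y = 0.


Characteristic equation: r² + 8r + 241 = 0.
Discriminant is negative; roots r = -4 ± 15i (complex conjugate pair).
General solution uses e^(α x)(C₁ cos(β x) + C₂ sin(β x)): y = e^(-4x)(C₁cos(15x) + C₂sin(15x)).


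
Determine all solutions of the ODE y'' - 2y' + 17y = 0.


Characteristic equation: r² - 2r + 17 = 0.
Discriminant is negative; roots r = 1 ± 4i (complex conjugate pair).
General solution uses e^(α x)(C₁ cos(β x) + C₂ sin(β x)): y = e^(x)(C₁cos(4x) + C₂sin(4x)).


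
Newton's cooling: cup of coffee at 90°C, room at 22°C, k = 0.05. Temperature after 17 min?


Newton's law: dT/dt = -k(T - T_a) has solution T(t) = T_a + (T₀ - T_a)e^(-kt).
Plug in T_a = 22, T₀ = 90, k = 0.05, t = 17: T(17) = 22 + (68)e^(-0.85) ≈ 51.1°C.


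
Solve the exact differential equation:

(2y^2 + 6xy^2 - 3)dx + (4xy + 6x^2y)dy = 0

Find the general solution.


Check exactness: ∂M/∂y = 4y + 12xy and ∂N/∂x = 4y + 12xy; equal, so the equation is exact.
Integrate M with respect to x (treating y as constant): ∫M dx = 2xy^2 + 3x^2y^2 - 3x + h(y).
Differentiate w.r.t. y and set equal to N: all terms match, so h'(y) = 0 and h is a constant absorbed into C.
General solution: 2xy^2 + 3x^2y^2 - 3x = C.


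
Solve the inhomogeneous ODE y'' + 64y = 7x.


Homogeneous: r² + 64 = 0 ⇒ r = ±8i, y_h = C₁cos(8x) + C₂sin(8x).
Polynomial forcing; try y_p = Ax + B. Then y_p'' + 64 y_p = 64(Ax + B) = 7x, so B = 0 and A = 7/64.
General solution: y = C₁cos(8x) + C₂sin(8x) + (7/64)x.


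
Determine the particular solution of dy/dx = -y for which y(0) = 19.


General solution of y' = -y is y = Ce^(-x).
Apply y(0) = 19: C = 19.
Particular solution: y = 19e^(-x).


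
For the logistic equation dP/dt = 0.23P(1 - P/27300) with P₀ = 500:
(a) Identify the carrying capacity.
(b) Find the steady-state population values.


Logistic ODE dP/dt = 0.23P(1 - P/27300) has equilibria where dP/dt = 0, i.e. P = 0 or P = 27300.
The coefficient (1 - P/K) = 0 when P = K, identifying K = 27300 as the carrying capacity.
(a) K = 27300; (b) equilibria P = 0 and P = 27300.


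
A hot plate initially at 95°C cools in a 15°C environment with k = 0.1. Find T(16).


Newton's law: dT/dt = -k(T - T_a) has solution T(t) = T_a + (T₀ - T_a)e^(-kt).
Plug in T_a = 15, T₀ = 95, k = 0.1, t = 16: T(16) = 15 + (80)e^(-1.60) ≈ 31.2°C.


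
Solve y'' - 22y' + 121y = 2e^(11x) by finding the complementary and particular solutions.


Characteristic polynomial (r - 11)² = 0; repeated root r = 11.
y_h = (C₁ + C₂x)e^(11x). Forcing matches the repeated root (resonance), so try y_p = Ax² e^(11x).
Substitute and solve for A: 2A = 2, so A = 1.
General solution: y = (C₁ + C₂x + x²)e^(11x).


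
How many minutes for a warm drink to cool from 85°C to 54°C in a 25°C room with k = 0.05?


From T(t) = T_a + (T₀ - T_a)e^(-kt), set T(t) = 54:
(54 - 25) / (85 - 25) = e^(-0.05t), so t = -ln(0.483)/0.05 ≈ 14.5 minutes.


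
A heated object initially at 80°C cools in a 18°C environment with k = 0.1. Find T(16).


Newton's law: dT/dt = -k(T - T_a) has solution T(t) = T_a + (T₀ - T_a)e^(-kt).
Plug in T_a = 18, T₀ = 80, k = 0.1, t = 16: T(16) = 18 + (62)e^(-1.60) ≈ 30.5°C.


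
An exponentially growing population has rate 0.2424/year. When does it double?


Exponential growth: P(t) = P₀ e^(0.2424t). Set P(t)/P₀ = 2: e^(0.2424t) = 2.
Solve: t = ln(2)/0.2424 ≈ 2.86 years.


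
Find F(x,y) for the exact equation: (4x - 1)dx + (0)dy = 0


Check exactness: ∂M/∂y = 0 and ∂N/∂x = 0; equal, so the equation is exact.
Integrate M with respect to x (treating y as constant): ∫M dx = 2x^2 - x + h(y).
Differentiate w.r.t. y and set equal to N: all terms match, so h'(y) = 0 and h is a constant absorbed into C.
General solution: 2x^2 - x = C.


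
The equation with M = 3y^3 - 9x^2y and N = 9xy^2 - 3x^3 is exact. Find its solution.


Check exactness: ∂M/∂y = 9y^2 - 9x^2 and ∂N/∂x = 9y^2 - 9x^2; equal, so the equation is exact.
Integrate M with respect to x (treating y as constant): ∫M dx = 3xy^3 - 3x^3y + h(y).
Differentiate w.r.t. y and set equal to N: all terms match, so h'(y) = 0 and h is a constant absorbed into C.
General solution: 3xy^3 - 3x^3y = C.


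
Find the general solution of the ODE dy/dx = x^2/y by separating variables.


Separate variables: y dy = x^2 dx.
Integrate both sides: y²/2 = (1/3)x^3 + C₀.
Multiply by 2: y² = (2/3)x^3 + C.


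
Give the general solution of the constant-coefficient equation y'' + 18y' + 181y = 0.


Characteristic equation: r² + 18r + 181 = 0.
Discriminant is negative; roots r = -9 ± 10i (complex conjugate pair).
General solution uses e^(α x)(C₁ cos(β x) + C₂ sin(β x)): y = e^(-9x)(C₁cos(10x) + C₂sin(10x)).


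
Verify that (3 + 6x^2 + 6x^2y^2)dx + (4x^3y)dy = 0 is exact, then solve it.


Check exactness: ∂M/∂y = 12x^2y and ∂N/∂x = 12x^2y; equal, so the equation is exact.
Integrate M with respect to x (treating y as constant): ∫M dx = 3x + 2x^3 + 2x^3y^2 + h(y).
Differentiate w.r.t. y and set equal to N: all terms match, so h'(y) = 0 and h is a constant absorbed into C.
General solution: 3x + 2x^3 + 2x^3y^2 = C.


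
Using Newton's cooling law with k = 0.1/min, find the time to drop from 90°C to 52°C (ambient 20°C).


From T(t) = T_a + (T₀ - T_a)e^(-kt), set T(t) = 52:
(52 - 20) / (90 - 20) = e^(-0.1t), so t = -ln(0.457)/0.1 ≈ 7.8 minutes.


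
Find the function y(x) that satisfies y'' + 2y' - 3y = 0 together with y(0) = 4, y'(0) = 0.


Characteristic roots of r² + 2r - 3 = 0 are 1, -3.
General solution y = c₁ e^(x) + c₂ e^(-3x).
Apply y(0) = 4: c₁ + c₂ = 4. Apply y'(0) = 0: 1 c₁ - 3 c₂ = 0.
Solve: c₁ = 3, c₂ = 1.
Particular solution: y = 3e^(x) + e^(-3x).


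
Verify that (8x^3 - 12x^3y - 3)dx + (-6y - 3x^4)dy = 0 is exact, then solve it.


Check exactness: ∂M/∂y = -12x^3 and ∂N/∂x = -12x^3; equal, so the equation is exact.
Integrate M with respect to x (treating y as constant): ∫M dx = 2x^4 - 3x^4y - 3x + h(y).
Differentiate w.r.t. y and set equal to N: the x-dependent terms already match, leaving h'(y) = -6y. Integrate: h(y) = -3y^2.
So F(x,y) = 2x^4 - 3y^2 - 3x^4y - 3x.
General solution: 2x^4 - 3y^2 - 3x^4y - 3x = C.


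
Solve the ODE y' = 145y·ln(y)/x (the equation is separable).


Separate: dy/[y ln(y)] = 145 dx/x.
Substitute u = ln(y): du/u = 145 dx/x.
Integrate: ln|ln(y)| = 145ln|x| + C₀, hence ln(y) = C·x^145.


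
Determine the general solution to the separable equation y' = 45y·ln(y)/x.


Separate: dy/[y ln(y)] = 45 dx/x.
Substitute u = ln(y): du/u = 45 dx/x.
Integrate: ln|ln(y)| = 45ln|x| + C₀, hence ln(y) = C·x^45.


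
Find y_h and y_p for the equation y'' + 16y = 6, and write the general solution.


Homogeneous part: r² + 16 = 0 ⇒ r = ±4i, so y_h = C₁cos(4x) + C₂sin(4x).
Try constant y_p = A; plug in: 16A = 6 ⇒ A = 3/8.
General solution: y = C₁cos(4x) + C₂sin(4x) + 3/8.


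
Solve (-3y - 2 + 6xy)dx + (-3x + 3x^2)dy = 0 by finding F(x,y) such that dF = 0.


Check exactness: ∂M/∂y = -3 + 6x and ∂N/∂x = -3 + 6x; equal, so the equation is exact.
Integrate M with respect to x (treating y as constant): ∫M dx = -3xy - 2x + 3x^2y + h(y).
Differentiate w.r.t. y and set equal to N: all terms match, so h'(y) = 0 and h is a constant absorbed into C.
General solution: -3xy - 2x + 3x^2y = C.


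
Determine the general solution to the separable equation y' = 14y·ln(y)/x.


Separate: dy/[y ln(y)] = 14 dx/x.
Substitute u = ln(y): du/u = 14 dx/x.
Integrate: ln|ln(y)| = 14ln|x| + C₀, hence ln(y) = C·x^14.


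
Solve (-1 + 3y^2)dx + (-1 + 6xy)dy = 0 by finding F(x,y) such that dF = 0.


Check exactness: ∂M/∂y = 6y and ∂N/∂x = 6y; equal, so the equation is exact.
Integrate M with respect to x (treating y as constant): ∫M dx = -x + 3xy^2 + h(y).
Differentiate w.r.t. y and set equal to N: the x-dependent terms already match, leaving h'(y) = -1. Integrate: h(y) = -y.
So F(x,y) = -y - x + 3xy^2.
General solution: -y - x + 3xy^2 = C.


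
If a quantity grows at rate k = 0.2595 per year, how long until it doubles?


Exponential growth: P(t) = P₀ e^(0.2595t). Set P(t)/P₀ = 2: e^(0.2595t) = 2.
Solve: t = ln(2)/0.2595 ≈ 2.67 years.


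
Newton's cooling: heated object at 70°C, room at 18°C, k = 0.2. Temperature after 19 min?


Newton's law: dT/dt = -k(T - T_a) has solution T(t) = T_a + (T₀ - T_a)e^(-kt).
Plug in T_a = 18, T₀ = 70, k = 0.2, t = 19: T(19) = 18 + (52)e^(-3.80) ≈ 19.2°C.


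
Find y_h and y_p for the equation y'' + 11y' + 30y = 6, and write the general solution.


Characteristic roots of r² + 11r + 30 = 0 are -6, -5.
y_h = C₁e^(-6x) + C₂e^(-5x).
Constant forcing; try y_p = A. Then 30A = 6 ⇒ A = 1/5.
General solution: y = C₁e^(-6x) + C₂e^(-5x) + 1/5.


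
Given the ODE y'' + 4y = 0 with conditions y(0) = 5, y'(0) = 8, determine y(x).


Characteristic roots of r² + 4 = 0 are ±2i, so y = C₁cos(2x) + C₂sin(2x).
Apply y(0) = 5: C₁ = 5. Differentiate and apply y'(0) = 8: 2·C₂ = 8, so C₂ = 4.
Particular solution: y = 5cos(2x) + 4sin(2x).


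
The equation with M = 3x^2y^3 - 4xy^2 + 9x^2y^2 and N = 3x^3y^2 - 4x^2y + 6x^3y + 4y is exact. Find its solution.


Check exactness: ∂M/∂y = 9x^2y^2 - 8xy + 18x^2y and ∂N/∂x = 9x^2y^2 - 8xy + 18x^2y; equal, so the equation is exact.
Integrate M with respect to x (treating y as constant): ∫M dx = x^3y^3 - 2x^2y^2 + 3x^3y^2 + h(y).
Differentiate w.r.t. y and set equal to N: the x-dependent terms already match, leaving h'(y) = 4y. Integrate: h(y) = 2y^2.
So F(x,y) = x^3y^3 - 2x^2y^2 + 3x^3y^2 + 2y^2.
General solution: x^3y^3 - 2x^2y^2 + 3x^3y^2 + 2y^2 = C.


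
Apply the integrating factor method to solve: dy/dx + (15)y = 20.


P(x) = 15, Q(x) = 20; integrating factor μ = e^(15x).
(μ y)' = 20e^(15x) ⇒ μ y = (4/3)e^(15x) + C.
Divide by μ: y = 4/3 + Ce^(-15x).


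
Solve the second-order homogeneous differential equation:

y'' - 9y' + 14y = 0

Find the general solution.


Characteristic equation: r² - 9r + 14 = 0.
Factor: (r - 2)(r - 7) = 0 ⇒ r = 2, 7 (distinct real).
General solution: y = C₁e^(2x) + C₂e^(7x).


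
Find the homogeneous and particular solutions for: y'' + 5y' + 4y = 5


Characteristic roots of r² + 5r + 4 = 0 are -1, -4.
y_h = C₁e^(-x) + C₂e^(-4x).
Constant forcing; try y_p = A. Then 4A = 5 ⇒ A = 5/4.
General solution: y = C₁e^(-x) + C₂e^(-4x) + 5/4.


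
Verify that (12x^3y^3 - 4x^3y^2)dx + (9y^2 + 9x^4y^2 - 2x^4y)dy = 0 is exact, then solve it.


Check exactness: ∂M/∂y = 36x^3y^2 - 8x^3y and ∂N/∂x = 36x^3y^2 - 8x^3y; equal, so the equation is exact.
Integrate M with respect to x (treating y as constant): ∫M dx = 3x^4y^3 - x^4y^2 + h(y).
Differentiate w.r.t. y and set equal to N: the x-dependent terms already match, leaving h'(y) = 9y^2. Integrate: h(y) = 3y^3.
So F(x,y) = 3y^3 + 3x^4y^3 - x^4y^2.
General solution: 3y^3 + 3x^4y^3 - x^4y^2 = C.


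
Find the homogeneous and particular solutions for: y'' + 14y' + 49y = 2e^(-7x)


Characteristic polynomial (r + 7)² = 0; repeated root r = -7.
y_h = (C₁ + C₂x)e^(-7x). Forcing matches the repeated root (resonance), so try y_p = Ax² e^(-7x).
Substitute and solve for A: 2A = 2, so A = 1.
General solution: y = (C₁ + C₂x + x²)e^(-7x).


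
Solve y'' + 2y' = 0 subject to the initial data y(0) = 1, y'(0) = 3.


Characteristic roots of r² + 2r = 0 are -2, 0.
General solution y = c₁ e^(-2x) + c₂.
Apply y(0) = 1: c₁ + c₂ = 1. Apply y'(0) = 3: -2 c₁ + 0 c₂ = 3.
Solve: c₁ = -3/2, c₂ = 5/2.
Particular solution: y = -(3/2)e^(-2x) + 5/2.


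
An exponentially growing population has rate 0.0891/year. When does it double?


Exponential growth: P(t) = P₀ e^(0.0891t). Set P(t)/P₀ = 2: e^(0.0891t) = 2.
Solve: t = ln(2)/0.0891 ≈ 7.78 years.


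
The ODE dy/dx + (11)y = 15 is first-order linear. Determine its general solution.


P(x) = 11, Q(x) = 15; integrating factor μ = e^(11x).
(μ y)' = 15e^(11x) ⇒ μ y = (15/11)e^(11x) + C.
Divide by μ: y = 15/11 + Ce^(-11x).


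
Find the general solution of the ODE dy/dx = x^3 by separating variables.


Integrate both sides with respect to x: y = ∫ x^3 dx = (1/4)x^4 + C.


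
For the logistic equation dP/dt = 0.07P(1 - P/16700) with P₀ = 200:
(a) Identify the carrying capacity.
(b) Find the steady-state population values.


Logistic ODE dP/dt = 0.07P(1 - P/16700) has equilibria where dP/dt = 0, i.e. P = 0 or P = 16700.
The coefficient (1 - P/K) = 0 when P = K, identifying K = 16700 as the carrying capacity.
(a) K = 16700; (b) equilibria P = 0 and P = 16700.


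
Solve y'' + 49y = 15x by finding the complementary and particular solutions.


Homogeneous: r² + 49 = 0 ⇒ r = ±7i, y_h = C₁cos(7x) + C₂sin(7x).
Polynomial forcing; try y_p = Ax + B. Then y_p'' + 49 y_p = 49(Ax + B) = 15x, so B = 0 and A = 15/49.
General solution: y = C₁cos(7x) + C₂sin(7x) + (15/49)x.


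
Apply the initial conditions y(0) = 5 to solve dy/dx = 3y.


General solution of y' = 3y is y = Ce^(3x).
Apply y(0) = 5: C = 5.
Particular solution: y = 5e^(3x).


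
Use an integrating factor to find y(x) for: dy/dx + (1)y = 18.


P(x) = 1, Q(x) = 18; integrating factor μ = e^(x).
(μ y)' = 18e^(x) ⇒ μ y = 18e^(x) + C.
Divide by μ: y = 18 + Ce^(-x).


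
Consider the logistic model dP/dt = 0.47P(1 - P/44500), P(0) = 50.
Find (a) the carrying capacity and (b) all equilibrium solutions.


Logistic ODE dP/dt = 0.47P(1 - P/44500) has equilibria where dP/dt = 0, i.e. P = 0 or P = 44500.
The coefficient (1 - P/K) = 0 when P = K, identifying K = 44500 as the carrying capacity.
(a) K = 44500; (b) equilibria P = 0 and P = 44500.


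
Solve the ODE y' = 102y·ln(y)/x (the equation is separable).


Separate: dy/[y ln(y)] = 102 dx/x.
Substitute u = ln(y): du/u = 102 dx/x.
Integrate: ln|ln(y)| = 102ln|x| + C₀, hence ln(y) = C·x^102.


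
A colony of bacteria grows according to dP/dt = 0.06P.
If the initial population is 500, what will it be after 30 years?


The ODE dP/dt = 0.06P has solution P(t) = P(0)e^(0.06t).
Substitute P(0) = 500 and t = 30: P(30) = 500 e^(1.80) ≈ 3025.


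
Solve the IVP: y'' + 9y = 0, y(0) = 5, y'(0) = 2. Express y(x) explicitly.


Characteristic roots of r² + 9 = 0 are ±3i, so y = C₁cos(3x) + C₂sin(3x).
Apply y(0) = 5: C₁ = 5. Differentiate and apply y'(0) = 2: 3·C₂ = 2, so C₂ = 2/3.
Particular solution: y = 5cos(3x) + (2/3)sin(3x).


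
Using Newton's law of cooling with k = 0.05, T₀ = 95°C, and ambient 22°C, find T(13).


Newton's law: dT/dt = -k(T - T_a) has solution T(t) = T_a + (T₀ - T_a)e^(-kt).
Plug in T_a = 22, T₀ = 95, k = 0.05, t = 13: T(13) = 22 + (73)e^(-0.65) ≈ 60.1°C.


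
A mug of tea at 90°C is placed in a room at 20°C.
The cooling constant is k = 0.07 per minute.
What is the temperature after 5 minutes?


Newton's law: dT/dt = -k(T - T_a) has solution T(t) = T_a + (T₀ - T_a)e^(-kt).
Plug in T_a = 20, T₀ = 90, k = 0.07, t = 5: T(5) = 20 + (70)e^(-0.35) ≈ 69.3°C.


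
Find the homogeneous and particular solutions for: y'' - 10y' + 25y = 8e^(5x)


Characteristic polynomial (r - 5)² = 0; repeated root r = 5.
y_h = (C₁ + C₂x)e^(5x). Forcing matches the repeated root (resonance), so try y_p = Ax² e^(5x).
Substitute and solve for A: 2A = 8, so A = 4.
General solution: y = (C₁ + C₂x + 4x²)e^(5x).


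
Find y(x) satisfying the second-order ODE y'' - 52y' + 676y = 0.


Characteristic equation: r² - 52r + 676 = 0, i.e. (r - 26)² = 0.
Repeated root r = 26; include an x factor for the second linearly independent solution.
General solution: y = (C₁ + C₂x)e^(26x).
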